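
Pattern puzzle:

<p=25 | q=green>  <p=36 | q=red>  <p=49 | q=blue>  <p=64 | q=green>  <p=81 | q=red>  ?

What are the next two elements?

For the p, perfect squares: 5², 6², 7², …: 25, 36, 49, 64, 81 → 100 → 121.
Q: repeats green → red → blue, so green, red, blue, green, red → blue → green.
So the next two elements are <p=100 | q=blue> and <p=121 | q=green>.

<p=100 | q=blue>, <p=121 | q=green>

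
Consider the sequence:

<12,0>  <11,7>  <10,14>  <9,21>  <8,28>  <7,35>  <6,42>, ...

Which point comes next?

First slot: −1 each step; 12, 11, 10, 9, 8, 7, 6 → 5.
Second slot — +7 each step: 0, 7, 14, 21, 28, 35, 42 → 49.
Putting it together: <5,49>.

<5,49>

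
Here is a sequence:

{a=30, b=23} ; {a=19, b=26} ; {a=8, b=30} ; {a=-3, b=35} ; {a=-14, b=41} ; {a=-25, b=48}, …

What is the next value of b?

56

B: 23, 26, 30, 35, 41, 48 → 56 (differences are 3, 4, 5, … (increasing by 1 each time)).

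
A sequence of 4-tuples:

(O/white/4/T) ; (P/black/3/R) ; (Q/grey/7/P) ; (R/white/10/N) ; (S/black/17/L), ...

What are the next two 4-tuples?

(T/grey/27/J), (U/white/44/H)

First letter goes O, P, Q, R, S → T → U (letters move forward 1 place in the alphabet).
Shade: white, black, grey, white, black → grey → white (repeats white → black → grey).
For the third component, each term is the sum of the two before it: 4, 3, 7, 10, 17 → 27 → 44.
Second letter: letters move back 2 places in the alphabet; T, R, P, N, L → J → H.
So the next two 4-tuples are (T/grey/27/J) and (U/white/44/H).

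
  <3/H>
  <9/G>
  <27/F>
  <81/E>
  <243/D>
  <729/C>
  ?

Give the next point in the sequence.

First component — ×3 each step: 3, 9, 27, 81, 243, 729 → 2187.
Letter: H, G, F, E, D, C → B (letters move back 1 place in the alphabet).
Putting it together: <2187/B>.

<2187/B>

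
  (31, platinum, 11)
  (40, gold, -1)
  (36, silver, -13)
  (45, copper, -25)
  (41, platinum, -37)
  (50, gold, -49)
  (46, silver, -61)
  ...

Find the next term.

(55, copper, -73)

First value goes 31, 40, 36, 45, 41, 50, 46 → 55 (alternating steps +9, −4, +9, −4, …).
For the metal, repeats platinum → gold → silver → copper: platinum, gold, silver, copper, platinum, gold, silver → copper.
Third value: −12 each step; 11, -1, -13, -25, -37, -49, -61 → -73.
Combining the parts gives (55, copper, -73).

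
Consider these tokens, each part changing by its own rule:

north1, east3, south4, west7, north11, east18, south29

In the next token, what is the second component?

47

Direction — repeats north → east → south → west: north, east, south, west, north, east, south → west.
Second component goes 1, 3, 4, 7, 11, 18, 29 → 47 (each term is the sum of the two before it).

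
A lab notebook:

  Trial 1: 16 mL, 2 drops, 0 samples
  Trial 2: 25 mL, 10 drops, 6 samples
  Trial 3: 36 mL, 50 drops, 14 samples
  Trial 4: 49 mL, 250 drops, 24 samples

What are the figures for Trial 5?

64 mL, 1250 drops, 36 samples

ML — perfect squares: 4², 5², 6², …: 16, 25, 36, 49 → 64.
Drops — ×5 each step: 2, 10, 50, 250 → 1250.
Samples: differences are 6, 8, 10, … (increasing by 2 each time); 0, 6, 14, 24 → 36.
Putting it together: 64 mL, 1250 drops, 36 samples.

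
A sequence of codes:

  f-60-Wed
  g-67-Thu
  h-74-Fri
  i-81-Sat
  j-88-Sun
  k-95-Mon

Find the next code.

Letter: f, g, h, i, j, k → l (letters move forward 1 place in the alphabet).
Second component: +7 each step; 60, 67, 74, 81, 88, 95 → 102.
For the day, runs through the weekdays Mon→Sun: Wed, Thu, Fri, Sat, Sun, Mon → Tue.
So the next code is l-102-Tue.

l-102-Tue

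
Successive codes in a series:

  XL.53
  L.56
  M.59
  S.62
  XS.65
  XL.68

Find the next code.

Size — repeats XL → L → M → S → XS: XL, L, M, S, XS, XL → L.
Second component — +3 each step: 53, 56, 59, 62, 65, 68 → 71.
Putting it together: L.71.

L.71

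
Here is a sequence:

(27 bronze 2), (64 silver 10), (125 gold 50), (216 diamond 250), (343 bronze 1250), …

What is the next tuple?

First entry goes 27, 64, 125, 216, 343 → 512 (perfect cubes: 3³, 4³, 5³, …).
Rank: bronze, silver, gold, diamond, bronze → silver (repeats bronze → silver → gold → diamond).
Third entry: ×5 each step; 2, 10, 50, 250, 1250 → 6250.
Putting it together: (512 silver 6250).

(512 silver 6250)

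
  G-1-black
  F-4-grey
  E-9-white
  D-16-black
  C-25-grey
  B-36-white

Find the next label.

A-49-black

Letter: letters move back 1 place in the alphabet; G, F, E, D, C, B → A.
Second component: perfect squares: 1², 2², 3², …, so 1, 4, 9, 16, 25, 36 → 49.
Shade — repeats black → grey → white: black, grey, white, black, grey, white → black.
So the next label is A-49-black.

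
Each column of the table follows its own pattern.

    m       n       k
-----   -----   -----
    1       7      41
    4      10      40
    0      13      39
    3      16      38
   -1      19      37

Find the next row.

2  22  36

For the column m, alternating steps +3, −4, +3, −4, …: 1, 4, 0, 3, -1 → 2.
Column n: +3 each step, so 7, 10, 13, 16, 19 → 22.
Column k: 41, 40, 39, 38, 37 → 36 (−1 each step).
Combining the parts gives 2  22  36.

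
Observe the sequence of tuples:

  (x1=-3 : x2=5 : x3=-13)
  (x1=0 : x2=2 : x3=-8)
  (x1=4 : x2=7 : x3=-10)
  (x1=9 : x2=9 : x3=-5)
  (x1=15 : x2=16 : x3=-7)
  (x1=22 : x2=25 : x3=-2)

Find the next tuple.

X1 goes -3, 0, 4, 9, 15, 22 → 30 (differences are 3, 4, 5, … (increasing by 1 each time)).
For the x2, each term is the sum of the two before it: 5, 2, 7, 9, 16, 25 → 41.
X3: alternating steps +5, −2, +5, −2, …, so -13, -8, -10, -5, -7, -2 → -4.
So the next tuple is (x1=30 : x2=41 : x3=-4).

(x1=30 : x2=41 : x3=-4)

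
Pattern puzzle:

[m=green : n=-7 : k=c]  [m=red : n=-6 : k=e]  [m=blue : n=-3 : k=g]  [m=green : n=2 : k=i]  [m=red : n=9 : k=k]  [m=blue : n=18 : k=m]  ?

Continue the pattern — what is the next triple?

[m=green : n=29 : k=o]

M — repeats green → red → blue: green, red, blue, green, red, blue → green.
N — differences are 1, 3, 5, … (increasing by 2 each time): -7, -6, -3, 2, 9, 18 → 29.
For the k, letters move forward 2 places in the alphabet: c, e, g, i, k, m → o.
Combining the parts gives [m=green : n=29 : k=o].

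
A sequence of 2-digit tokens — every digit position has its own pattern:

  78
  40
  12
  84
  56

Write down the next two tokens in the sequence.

First digit: −3 each step, mod 10, so 7, 4, 1, 8, 5 → 2 → 9.
Second digit: +2 each step, mod 10; 8, 0, 2, 4, 6 → 8 → 0.
So the next two tokens are 28 and 90.

28, 90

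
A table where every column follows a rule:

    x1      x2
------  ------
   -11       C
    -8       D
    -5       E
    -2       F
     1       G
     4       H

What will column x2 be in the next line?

Column x2: C, D, E, F, G, H → I (letters move forward 1 place in the alphabet).

I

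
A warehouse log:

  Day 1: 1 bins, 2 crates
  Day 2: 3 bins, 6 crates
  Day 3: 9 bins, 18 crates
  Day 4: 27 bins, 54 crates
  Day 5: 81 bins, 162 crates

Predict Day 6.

243 bins, 486 crates

Bins — ×3 each step: 1, 3, 9, 27, 81 → 243.
Crates: always 2 × the bins; 2, 6, 18, 54, 162 → 486.
So the next line is 243 bins, 486 crates.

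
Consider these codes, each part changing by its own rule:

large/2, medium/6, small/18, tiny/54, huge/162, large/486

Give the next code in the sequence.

Size — repeats large → medium → small → tiny → huge: large, medium, small, tiny, huge, large → medium.
Second component: 2, 6, 18, 54, 162, 486 → 1458 (×3 each step).
So the next code is medium/1458.

medium/1458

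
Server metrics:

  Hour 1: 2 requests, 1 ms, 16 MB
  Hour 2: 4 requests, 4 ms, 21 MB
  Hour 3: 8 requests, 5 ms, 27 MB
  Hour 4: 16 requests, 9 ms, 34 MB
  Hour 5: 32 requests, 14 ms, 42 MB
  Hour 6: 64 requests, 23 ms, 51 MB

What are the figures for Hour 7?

Requests — ×2 each step: 2, 4, 8, 16, 32, 64 → 128.
Ms: 1, 4, 5, 9, 14, 23 → 37 (each term is the sum of the two before it).
MB goes 16, 21, 27, 34, 42, 51 → 61 (differences are 5, 6, 7, … (increasing by 1 each time)).
So the next row is 128 requests, 37 ms, 61 MB.

128 requests, 37 ms, 61 MB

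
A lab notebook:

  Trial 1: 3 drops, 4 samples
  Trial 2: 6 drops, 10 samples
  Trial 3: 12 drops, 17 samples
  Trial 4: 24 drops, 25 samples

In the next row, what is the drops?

Drops: ×2 each step, so 3, 6, 12, 24 → 48.

48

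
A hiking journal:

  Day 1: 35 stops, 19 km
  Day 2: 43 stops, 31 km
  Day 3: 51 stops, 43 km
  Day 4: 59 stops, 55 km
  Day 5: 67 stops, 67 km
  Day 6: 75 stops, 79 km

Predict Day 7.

83 stops, 91 km

Stops: 35, 43, 51, 59, 67, 75 → 83 (+8 each step).
Km goes 19, 31, 43, 55, 67, 79 → 91 (+12 each step).
Putting it together: 83 stops, 91 km.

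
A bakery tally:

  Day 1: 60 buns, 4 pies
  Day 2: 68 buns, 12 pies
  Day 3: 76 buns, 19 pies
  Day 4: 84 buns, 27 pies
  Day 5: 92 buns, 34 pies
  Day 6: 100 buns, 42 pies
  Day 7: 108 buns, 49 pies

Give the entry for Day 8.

For the buns, +8 each step: 60, 68, 76, 84, 92, 100, 108 → 116.
Pies: 4, 12, 19, 27, 34, 42, 49 → 57 (alternating steps +8, +7, +8, +7, …).
Combining the parts gives 116 buns, 57 pies.

116 buns, 57 pies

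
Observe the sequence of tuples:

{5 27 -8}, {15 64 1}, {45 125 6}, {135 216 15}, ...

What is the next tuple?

For the first component, ×3 each step: 5, 15, 45, 135 → 405.
Second component: perfect cubes: 3³, 4³, 5³, …; 27, 64, 125, 216 → 343.
Third component — alternating steps +9, +5, +9, +5, …: -8, 1, 6, 15 → 20.
Combining the parts gives {405 343 20}.

{405 343 20}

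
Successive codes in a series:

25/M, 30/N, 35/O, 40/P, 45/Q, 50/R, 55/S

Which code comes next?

60/T

First component — +5 each step: 25, 30, 35, 40, 45, 50, 55 → 60.
Letter: letters move forward 1 place in the alphabet, so M, N, O, P, Q, R, S → T.
So the next code is 60/T.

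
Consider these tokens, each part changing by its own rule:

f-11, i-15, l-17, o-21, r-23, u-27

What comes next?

x-29

For the letter, letters move forward 3 places in the alphabet: f, i, l, o, r, u → x.
Second component — alternating steps +4, +2, +4, +2, …: 11, 15, 17, 21, 23, 27 → 29.
Putting it together: x-29.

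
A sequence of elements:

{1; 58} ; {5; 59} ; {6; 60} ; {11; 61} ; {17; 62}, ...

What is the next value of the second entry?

63

Second entry: 58, 59, 60, 61, 62 → 63 (+1 each step).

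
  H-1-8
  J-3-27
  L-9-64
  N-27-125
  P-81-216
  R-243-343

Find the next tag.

T-729-512

Letter: letters move forward 2 places in the alphabet; H, J, L, N, P, R → T.
Second component goes 1, 3, 9, 27, 81, 243 → 729 (×3 each step).
Third component: perfect cubes: 2³, 3³, 4³, …; 8, 27, 64, 125, 216, 343 → 512.
Combining the parts gives T-729-512.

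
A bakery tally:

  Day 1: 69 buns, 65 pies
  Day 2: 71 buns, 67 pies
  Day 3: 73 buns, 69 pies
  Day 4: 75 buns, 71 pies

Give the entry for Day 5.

77 buns, 73 pies

Buns — +2 each step: 69, 71, 73, 75 → 77.
Pies: always 4 less than the buns; 65, 67, 69, 71 → 73.
Combining the parts gives 77 buns, 73 pies.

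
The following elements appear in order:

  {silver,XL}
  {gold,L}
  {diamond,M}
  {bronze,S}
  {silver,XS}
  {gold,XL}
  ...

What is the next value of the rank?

Rank: repeats silver → gold → diamond → bronze, so silver, gold, diamond, bronze, silver, gold → diamond.

diamond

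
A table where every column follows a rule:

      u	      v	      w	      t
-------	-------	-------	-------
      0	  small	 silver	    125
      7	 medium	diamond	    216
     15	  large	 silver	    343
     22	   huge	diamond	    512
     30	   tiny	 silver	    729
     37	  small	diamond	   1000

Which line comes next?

Column u: 0, 7, 15, 22, 30, 37 → 45 (alternating steps +7, +8, +7, +8, …).
Column v goes small, medium, large, huge, tiny, small → medium (repeats small → medium → large → huge → tiny).
Column w — alternates silver ↔ diamond: silver, diamond, silver, diamond, silver, diamond → silver.
For the column t, perfect cubes: 5³, 6³, 7³, …: 125, 216, 343, 512, 729, 1000 → 1331.
So the next line is 45  medium  silver  1331.

45  medium  silver  1331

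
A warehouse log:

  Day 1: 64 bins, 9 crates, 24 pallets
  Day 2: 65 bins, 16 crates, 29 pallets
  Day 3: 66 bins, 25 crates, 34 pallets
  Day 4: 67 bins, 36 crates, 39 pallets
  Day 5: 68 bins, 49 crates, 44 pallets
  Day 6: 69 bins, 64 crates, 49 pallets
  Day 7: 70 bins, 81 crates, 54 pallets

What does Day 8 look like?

71 bins, 100 crates, 59 pallets

Bins goes 64, 65, 66, 67, 68, 69, 70 → 71 (+1 each step).
Crates — perfect squares: 3², 4², 5², …: 9, 16, 25, 36, 49, 64, 81 → 100.
Pallets goes 24, 29, 34, 39, 44, 49, 54 → 59 (+5 each step).
So the next record is 71 bins, 100 crates, 59 pallets.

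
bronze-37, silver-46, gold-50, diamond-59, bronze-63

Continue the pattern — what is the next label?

silver-72

For the rank, repeats bronze → silver → gold → diamond: bronze, silver, gold, diamond, bronze → silver.
Second component: alternating steps +9, +4, +9, +4, …, so 37, 46, 50, 59, 63 → 72.
So the next label is silver-72.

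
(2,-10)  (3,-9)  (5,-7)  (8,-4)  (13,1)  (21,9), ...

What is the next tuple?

(34,22)

First entry: 2, 3, 5, 8, 13, 21 → 34 (each term is the sum of the two before it).
Second entry: always 12 less than the first entry; -10, -9, -7, -4, 1, 9 → 22.
So the next tuple is (34,22).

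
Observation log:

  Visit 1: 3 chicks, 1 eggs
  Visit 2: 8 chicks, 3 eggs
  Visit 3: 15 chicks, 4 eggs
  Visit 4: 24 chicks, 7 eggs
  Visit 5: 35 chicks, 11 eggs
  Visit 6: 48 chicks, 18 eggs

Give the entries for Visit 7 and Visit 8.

Chicks: 3, 8, 15, 24, 35, 48 → 63 → 80 (differences are 5, 7, 9, … (increasing by 2 each time)).
For the eggs, each term is the sum of the two before it: 1, 3, 4, 7, 11, 18 → 29 → 47.
Putting the parts together: 63 chicks, 29 eggs and then 80 chicks, 47 eggs.

63 chicks, 29 eggs; 80 chicks, 47 eggs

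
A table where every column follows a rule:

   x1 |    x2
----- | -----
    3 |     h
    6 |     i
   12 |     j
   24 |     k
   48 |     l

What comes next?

96  m

Column x1: 3, 6, 12, 24, 48 → 96 (×2 each step).
Column x2: h, i, j, k, l → m (letters move forward 1 place in the alphabet).
Combining the parts gives 96  m.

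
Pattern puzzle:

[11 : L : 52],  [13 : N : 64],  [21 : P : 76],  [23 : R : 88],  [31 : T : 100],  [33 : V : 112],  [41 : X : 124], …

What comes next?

[43 : Z : 136]

For the first coordinate, alternating steps +2, +8, +2, +8, …: 11, 13, 21, 23, 31, 33, 41 → 43.
For the letter, letters move forward 2 places in the alphabet: L, N, P, R, T, V, X → Z.
For the third coordinate, +12 each step: 52, 64, 76, 88, 100, 112, 124 → 136.
So the next tuple is [43 : Z : 136].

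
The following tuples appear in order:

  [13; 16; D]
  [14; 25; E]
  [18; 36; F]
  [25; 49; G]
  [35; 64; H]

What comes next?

[48; 81; I]

For the first part, differences are 1, 4, 7, … (increasing by 3 each time): 13, 14, 18, 25, 35 → 48.
For the second part, perfect squares: 4², 5², 6², …: 16, 25, 36, 49, 64 → 81.
For the letter, letters move forward 1 place in the alphabet: D, E, F, G, H → I.
Putting it together: [48; 81; I].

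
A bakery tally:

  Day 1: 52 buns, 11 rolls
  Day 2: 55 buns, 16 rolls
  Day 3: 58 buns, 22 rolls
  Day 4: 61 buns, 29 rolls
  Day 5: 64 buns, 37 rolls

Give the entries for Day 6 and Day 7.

Buns goes 52, 55, 58, 61, 64 → 67 → 70 (+3 each step).
For the rolls, differences are 5, 6, 7, … (increasing by 1 each time): 11, 16, 22, 29, 37 → 46 → 56.
Putting the parts together: 67 buns, 46 rolls and then 70 buns, 56 rolls.

67 buns, 46 rolls; 70 buns, 56 rolls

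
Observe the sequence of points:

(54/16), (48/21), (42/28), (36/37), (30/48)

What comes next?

(24/61)

First component: −6 each step; 54, 48, 42, 36, 30 → 24.
Second component — differences are 5, 7, 9, … (increasing by 2 each time): 16, 21, 28, 37, 48 → 61.
Combining the parts gives (24/61).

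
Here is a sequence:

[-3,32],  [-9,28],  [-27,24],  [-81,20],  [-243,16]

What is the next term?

[-729,12]

First entry — ×3 each step: -3, -9, -27, -81, -243 → -729.
Second entry: −4 each step, so 32, 28, 24, 20, 16 → 12.
Putting it together: [-729,12].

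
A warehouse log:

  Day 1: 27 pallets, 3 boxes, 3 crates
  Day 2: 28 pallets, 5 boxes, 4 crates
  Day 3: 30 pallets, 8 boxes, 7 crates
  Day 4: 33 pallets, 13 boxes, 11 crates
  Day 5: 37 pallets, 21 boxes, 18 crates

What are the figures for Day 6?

42 pallets, 34 boxes, 29 crates

Pallets: differences are 1, 2, 3, … (increasing by 1 each time), so 27, 28, 30, 33, 37 → 42.
For the boxes, each term is the sum of the two before it: 3, 5, 8, 13, 21 → 34.
Crates: each term is the sum of the two before it; 3, 4, 7, 11, 18 → 29.
Combining the parts gives 42 pallets, 34 boxes, 29 crates.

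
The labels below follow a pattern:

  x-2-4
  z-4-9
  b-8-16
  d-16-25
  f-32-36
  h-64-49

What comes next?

j-128-64

Letter: letters move forward 2 places in the alphabet, wrapping Z→A, so x, z, b, d, f, h → j.
Second component goes 2, 4, 8, 16, 32, 64 → 128 (×2 each step).
Third component goes 4, 9, 16, 25, 36, 49 → 64 (perfect squares: 2², 3², 4², …).
So the next label is j-128-64.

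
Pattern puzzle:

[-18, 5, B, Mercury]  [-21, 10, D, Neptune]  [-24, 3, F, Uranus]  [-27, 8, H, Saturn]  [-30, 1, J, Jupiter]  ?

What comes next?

First component — −3 each step: -18, -21, -24, -27, -30 → -33.
Second component: alternating steps +5, −7, +5, −7, …; 5, 10, 3, 8, 1 → 6.
Letter: letters move forward 2 places in the alphabet, so B, D, F, H, J → L.
Planet — runs backward through the planets Mercury→Neptune: Mercury, Neptune, Uranus, Saturn, Jupiter → Mars.
Combining the parts gives [-33, 6, L, Mars].

[-33, 6, L, Mars]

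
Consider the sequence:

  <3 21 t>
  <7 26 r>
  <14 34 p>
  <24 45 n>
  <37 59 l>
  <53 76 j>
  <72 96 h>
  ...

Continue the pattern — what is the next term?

<94 119 f>

First coordinate: differences are 4, 7, 10, … (increasing by 3 each time); 3, 7, 14, 24, 37, 53, 72 → 94.
For the second coordinate, differences are 5, 8, 11, … (increasing by 3 each time): 21, 26, 34, 45, 59, 76, 96 → 119.
Letter: letters move back 2 places in the alphabet; t, r, p, n, l, j, h → f.
So the next term is <94 119 f>.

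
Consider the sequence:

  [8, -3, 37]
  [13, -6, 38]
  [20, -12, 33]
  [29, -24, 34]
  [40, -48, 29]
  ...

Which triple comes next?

First component: differences are 5, 7, 9, … (increasing by 2 each time), so 8, 13, 20, 29, 40 → 53.
For the second component, ×2 each step: -3, -6, -12, -24, -48 → -96.
Third component goes 37, 38, 33, 34, 29 → 30 (alternating steps +1, −5, +1, −5, …).
Putting it together: [53, -96, 30].

[53, -96, 30]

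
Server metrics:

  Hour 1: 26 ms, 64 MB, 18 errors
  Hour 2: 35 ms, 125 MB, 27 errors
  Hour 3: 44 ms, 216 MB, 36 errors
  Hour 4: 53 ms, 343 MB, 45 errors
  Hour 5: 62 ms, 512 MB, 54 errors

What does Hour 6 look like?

71 ms, 729 MB, 63 errors

Ms: 26, 35, 44, 53, 62 → 71 (+9 each step).
MB goes 64, 125, 216, 343, 512 → 729 (perfect cubes: 4³, 5³, 6³, …).
Errors — always 8 less than the ms: 18, 27, 36, 45, 54 → 63.
Putting it together: 71 ms, 729 MB, 63 errors.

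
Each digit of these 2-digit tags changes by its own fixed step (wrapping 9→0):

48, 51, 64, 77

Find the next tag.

For the first digit, +1 each step, mod 10: 4, 5, 6, 7 → 8.
Second digit: 8, 1, 4, 7 → 0 (+3 each step, mod 10).
Putting it together: 80.

80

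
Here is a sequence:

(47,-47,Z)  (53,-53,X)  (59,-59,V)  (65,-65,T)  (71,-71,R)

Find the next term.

(77,-77,P)

First slot: 47, 53, 59, 65, 71 → 77 (+6 each step).
Second slot — always the negative of the first slot: -47, -53, -59, -65, -71 → -77.
Letter: Z, X, V, T, R → P (letters move back 2 places in the alphabet).
So the next term is (77,-77,P).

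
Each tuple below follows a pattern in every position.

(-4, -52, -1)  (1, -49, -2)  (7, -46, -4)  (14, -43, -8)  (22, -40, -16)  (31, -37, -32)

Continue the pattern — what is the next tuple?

First entry: differences are 5, 6, 7, … (increasing by 1 each time), so -4, 1, 7, 14, 22, 31 → 41.
Second entry — +3 each step: -52, -49, -46, -43, -40, -37 → -34.
Third entry: ×2 each step, so -1, -2, -4, -8, -16, -32 → -64.
So the next tuple is (41, -34, -64).

(41, -34, -64)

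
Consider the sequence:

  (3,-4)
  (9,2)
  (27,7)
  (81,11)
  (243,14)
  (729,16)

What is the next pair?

First value — ×3 each step: 3, 9, 27, 81, 243, 729 → 2187.
For the second value, differences are 6, 5, 4, … (decreasing by 1 each time): -4, 2, 7, 11, 14, 16 → 17.
So the next pair is (2187,17).

(2187,17)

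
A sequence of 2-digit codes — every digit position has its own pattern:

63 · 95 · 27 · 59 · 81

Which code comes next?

First digit goes 6, 9, 2, 5, 8 → 1 (+3 each step, mod 10).
Second digit: +2 each step, mod 10, so 3, 5, 7, 9, 1 → 3.
So the next code is 13.

13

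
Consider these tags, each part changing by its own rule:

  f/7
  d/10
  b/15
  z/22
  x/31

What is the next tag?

v/42

For the letter, letters move back 2 places in the alphabet, wrapping A→Z: f, d, b, z, x → v.
Second component — differences are 3, 5, 7, … (increasing by 2 each time): 7, 10, 15, 22, 31 → 42.
Putting it together: v/42.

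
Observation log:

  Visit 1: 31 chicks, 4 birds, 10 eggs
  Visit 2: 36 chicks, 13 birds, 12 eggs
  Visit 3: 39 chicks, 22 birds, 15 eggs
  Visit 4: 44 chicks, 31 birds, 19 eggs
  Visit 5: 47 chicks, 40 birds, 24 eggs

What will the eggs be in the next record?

Chicks: 31, 36, 39, 44, 47 → 52 (alternating steps +5, +3, +5, +3, …).
Birds — +9 each step: 4, 13, 22, 31, 40 → 49.
Eggs — differences are 2, 3, 4, … (increasing by 1 each time): 10, 12, 15, 19, 24 → 30.

30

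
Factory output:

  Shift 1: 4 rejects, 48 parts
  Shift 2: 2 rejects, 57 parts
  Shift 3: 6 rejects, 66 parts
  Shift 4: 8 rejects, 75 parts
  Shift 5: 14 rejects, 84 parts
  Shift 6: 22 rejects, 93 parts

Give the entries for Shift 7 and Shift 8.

36 rejects, 102 parts; 58 rejects, 111 parts

Rejects: each term is the sum of the two before it; 4, 2, 6, 8, 14, 22 → 36 → 58.
Parts goes 48, 57, 66, 75, 84, 93 → 102 → 111 (+9 each step).
So the next two rows are 36 rejects, 102 parts and 58 rejects, 111 parts.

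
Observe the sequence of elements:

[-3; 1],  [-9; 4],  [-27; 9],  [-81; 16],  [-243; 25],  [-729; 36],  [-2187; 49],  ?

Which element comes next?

[-6561; 64]

First part: ×3 each step; -3, -9, -27, -81, -243, -729, -2187 → -6561.
Second part: 1, 4, 9, 16, 25, 36, 49 → 64 (perfect squares: 1², 2², 3², …).
So the next element is [-6561; 64].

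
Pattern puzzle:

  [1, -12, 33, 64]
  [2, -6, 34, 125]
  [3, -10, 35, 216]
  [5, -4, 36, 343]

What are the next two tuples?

[8, -8, 37, 512], [13, -2, 38, 729]

First component: each term is the sum of the two before it; 1, 2, 3, 5 → 8 → 13.
Second component: alternating steps +6, −4, +6, −4, …; -12, -6, -10, -4 → -8 → -2.
Third component goes 33, 34, 35, 36 → 37 → 38 (+1 each step).
Fourth component: 64, 125, 216, 343 → 512 → 729 (perfect cubes: 4³, 5³, 6³, …).
So the next two tuples are [8, -8, 37, 512] and [13, -2, 38, 729].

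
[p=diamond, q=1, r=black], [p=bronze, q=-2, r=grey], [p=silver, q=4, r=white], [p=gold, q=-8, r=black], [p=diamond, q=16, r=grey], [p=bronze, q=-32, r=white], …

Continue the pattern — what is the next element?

P goes diamond, bronze, silver, gold, diamond, bronze → silver (repeats diamond → bronze → silver → gold).
For the q, ×(-2) each step: 1, -2, 4, -8, 16, -32 → 64.
R — repeats black → grey → white: black, grey, white, black, grey, white → black.
Putting it together: [p=silver, q=64, r=black].

[p=silver, q=64, r=black]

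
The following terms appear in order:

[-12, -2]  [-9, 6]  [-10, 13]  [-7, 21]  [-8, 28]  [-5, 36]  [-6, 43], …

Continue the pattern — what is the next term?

First part: alternating steps +3, −1, +3, −1, …, so -12, -9, -10, -7, -8, -5, -6 → -3.
Second part — alternating steps +8, +7, +8, +7, …: -2, 6, 13, 21, 28, 36, 43 → 51.
So the next term is [-3, 51].

[-3, 51]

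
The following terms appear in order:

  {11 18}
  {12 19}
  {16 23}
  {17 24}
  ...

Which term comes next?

First value: alternating steps +1, +4, +1, +4, …; 11, 12, 16, 17 → 21.
Second value: 18, 19, 23, 24 → 28 (always 7 more than the first value).
So the next term is {21 28}.

{21 28}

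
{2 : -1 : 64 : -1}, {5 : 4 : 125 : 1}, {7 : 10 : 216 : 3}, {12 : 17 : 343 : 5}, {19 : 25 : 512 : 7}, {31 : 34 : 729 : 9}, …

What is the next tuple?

First component: 2, 5, 7, 12, 19, 31 → 50 (each term is the sum of the two before it).
For the second component, differences are 5, 6, 7, … (increasing by 1 each time): -1, 4, 10, 17, 25, 34 → 44.
Third component: perfect cubes: 4³, 5³, 6³, …, so 64, 125, 216, 343, 512, 729 → 1000.
Fourth component goes -1, 1, 3, 5, 7, 9 → 11 (+2 each step).
So the next tuple is {50 : 44 : 1000 : 11}.

{50 : 44 : 1000 : 11}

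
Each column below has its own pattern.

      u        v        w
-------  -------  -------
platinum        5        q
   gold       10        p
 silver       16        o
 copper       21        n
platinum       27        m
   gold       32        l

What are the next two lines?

silver  38  k; copper  43  j

For the column u, repeats platinum → gold → silver → copper: platinum, gold, silver, copper, platinum, gold → silver → copper.
Column v goes 5, 10, 16, 21, 27, 32 → 38 → 43 (alternating steps +5, +6, +5, +6, …).
Column w: letters move back 1 place in the alphabet; q, p, o, n, m, l → k → j.
So the next two lines are silver  38  k and copper  43  j.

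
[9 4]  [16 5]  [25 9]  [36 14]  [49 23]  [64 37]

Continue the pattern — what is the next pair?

First entry: perfect squares: 3², 4², 5², …, so 9, 16, 25, 36, 49, 64 → 81.
Second entry: each term is the sum of the two before it, so 4, 5, 9, 14, 23, 37 → 60.
Putting it together: [81 60].

[81 60]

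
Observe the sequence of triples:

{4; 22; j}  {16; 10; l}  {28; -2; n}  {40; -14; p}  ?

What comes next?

{52; -26; r}

First slot — +12 each step: 4, 16, 28, 40 → 52.
Second slot: together with the first slot always sums to 26, so 22, 10, -2, -14 → -26.
Letter goes j, l, n, p → r (letters move forward 2 places in the alphabet).
Putting it together: {52; -26; r}.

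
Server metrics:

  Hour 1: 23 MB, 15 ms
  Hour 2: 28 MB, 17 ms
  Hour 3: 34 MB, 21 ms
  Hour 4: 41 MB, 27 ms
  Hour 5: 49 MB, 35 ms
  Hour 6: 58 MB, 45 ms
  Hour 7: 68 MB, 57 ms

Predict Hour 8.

For the MB, differences are 5, 6, 7, … (increasing by 1 each time): 23, 28, 34, 41, 49, 58, 68 → 79.
Ms goes 15, 17, 21, 27, 35, 45, 57 → 71 (differences are 2, 4, 6, … (increasing by 2 each time)).
So the next line is 79 MB, 71 ms.

79 MB, 71 ms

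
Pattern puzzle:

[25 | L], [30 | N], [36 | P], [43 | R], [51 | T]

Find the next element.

For the first slot, differences are 5, 6, 7, … (increasing by 1 each time): 25, 30, 36, 43, 51 → 60.
Letter: L, N, P, R, T → V (letters move forward 2 places in the alphabet).
Combining the parts gives [60 | V].

[60 | V]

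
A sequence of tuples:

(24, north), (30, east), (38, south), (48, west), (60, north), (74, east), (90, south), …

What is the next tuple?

(108, west)

First coordinate: 24, 30, 38, 48, 60, 74, 90 → 108 (differences are 6, 8, 10, … (increasing by 2 each time)).
Direction: repeats north → east → south → west, so north, east, south, west, north, east, south → west.
Putting it together: (108, west).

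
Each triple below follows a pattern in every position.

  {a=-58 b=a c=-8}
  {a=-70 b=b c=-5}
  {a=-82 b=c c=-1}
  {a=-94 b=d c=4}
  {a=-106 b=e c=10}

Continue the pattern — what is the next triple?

A: -58, -70, -82, -94, -106 → -118 (−12 each step).
For the b, letters move forward 1 place in the alphabet: a, b, c, d, e → f.
C: -8, -5, -1, 4, 10 → 17 (differences are 3, 4, 5, … (increasing by 1 each time)).
Putting it together: {a=-118 b=f c=17}.

{a=-118 b=f c=17}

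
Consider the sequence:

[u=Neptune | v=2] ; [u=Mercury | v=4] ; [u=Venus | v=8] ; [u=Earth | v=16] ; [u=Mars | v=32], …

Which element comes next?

U: runs through the planets Mercury→Neptune; Neptune, Mercury, Venus, Earth, Mars → Jupiter.
V — ×2 each step: 2, 4, 8, 16, 32 → 64.
Putting it together: [u=Jupiter | v=64].

[u=Jupiter | v=64]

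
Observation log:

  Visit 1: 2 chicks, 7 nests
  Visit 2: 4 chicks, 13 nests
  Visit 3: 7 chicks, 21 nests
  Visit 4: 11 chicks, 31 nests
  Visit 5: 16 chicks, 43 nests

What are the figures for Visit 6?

22 chicks, 57 nests

Chicks: differences are 2, 3, 4, … (increasing by 1 each time); 2, 4, 7, 11, 16 → 22.
Nests goes 7, 13, 21, 31, 43 → 57 (differences are 6, 8, 10, … (increasing by 2 each time)).
Putting it together: 22 chicks, 57 nests.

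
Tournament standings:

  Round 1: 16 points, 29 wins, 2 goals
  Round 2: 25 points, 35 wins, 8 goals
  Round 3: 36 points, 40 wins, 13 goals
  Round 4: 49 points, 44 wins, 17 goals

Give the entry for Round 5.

64 points, 47 wins, 20 goals

Points: perfect squares: 4², 5², 6², …; 16, 25, 36, 49 → 64.
Wins — differences are 6, 5, 4, … (decreasing by 1 each time): 29, 35, 40, 44 → 47.
Goals — differences are 6, 5, 4, … (decreasing by 1 each time): 2, 8, 13, 17 → 20.
Combining the parts gives 64 points, 47 wins, 20 goals.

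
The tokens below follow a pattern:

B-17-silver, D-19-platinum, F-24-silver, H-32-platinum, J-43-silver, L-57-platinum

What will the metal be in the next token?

Metal: alternates silver ↔ platinum; silver, platinum, silver, platinum, silver, platinum → silver.

silver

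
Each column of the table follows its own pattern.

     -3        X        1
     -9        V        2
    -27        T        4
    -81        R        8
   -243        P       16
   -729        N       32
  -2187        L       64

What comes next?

-6561  J  128

First component: ×3 each step, so -3, -9, -27, -81, -243, -729, -2187 → -6561.
For the letter, letters move back 2 places in the alphabet: X, V, T, R, P, N, L → J.
Third component: ×2 each step, so 1, 2, 4, 8, 16, 32, 64 → 128.
Putting it together: -6561  J  128.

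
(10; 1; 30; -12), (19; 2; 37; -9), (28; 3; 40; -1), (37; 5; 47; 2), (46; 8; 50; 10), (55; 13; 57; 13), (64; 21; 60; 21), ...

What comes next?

First value — +9 each step: 10, 19, 28, 37, 46, 55, 64 → 73.
Second value — each term is the sum of the two before it: 1, 2, 3, 5, 8, 13, 21 → 34.
Third value: alternating steps +7, +3, +7, +3, …, so 30, 37, 40, 47, 50, 57, 60 → 67.
For the fourth value, alternating steps +3, +8, +3, +8, …: -12, -9, -1, 2, 10, 13, 21 → 24.
Putting it together: (73; 34; 67; 24).

(73; 34; 67; 24)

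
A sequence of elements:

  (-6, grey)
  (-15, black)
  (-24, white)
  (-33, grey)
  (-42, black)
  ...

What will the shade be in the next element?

For the first entry, −9 each step: -6, -15, -24, -33, -42 → -51.
Shade — repeats grey → black → white: grey, black, white, grey, black → white.

white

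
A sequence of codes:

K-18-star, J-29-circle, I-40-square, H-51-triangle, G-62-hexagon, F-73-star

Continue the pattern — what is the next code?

E-84-circle

Letter: K, J, I, H, G, F → E (letters move back 1 place in the alphabet).
Second component: +11 each step, so 18, 29, 40, 51, 62, 73 → 84.
Shape goes star, circle, square, triangle, hexagon, star → circle (repeats star → circle → square → triangle → hexagon).
So the next code is E-84-circle.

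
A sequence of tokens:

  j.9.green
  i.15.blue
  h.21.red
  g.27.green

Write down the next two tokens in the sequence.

Letter: letters move back 1 place in the alphabet, so j, i, h, g → f → e.
Second component — +6 each step: 9, 15, 21, 27 → 33 → 39.
Colour: green, blue, red, green → blue → red (repeats green → blue → red).
Putting the parts together: f.33.blue and then e.39.red.

f.33.blue, e.39.red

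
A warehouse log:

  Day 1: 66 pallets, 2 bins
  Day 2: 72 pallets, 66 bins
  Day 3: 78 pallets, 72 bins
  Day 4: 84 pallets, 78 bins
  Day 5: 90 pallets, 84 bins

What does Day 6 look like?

Pallets — +6 each step: 66, 72, 78, 84, 90 → 96.
Bins: always the previous value of the pallets, so 2, 66, 72, 78, 84 → 90.
Putting it together: 96 pallets, 90 bins.

96 pallets, 90 bins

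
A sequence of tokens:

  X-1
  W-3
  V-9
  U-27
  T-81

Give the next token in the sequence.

Letter: X, W, V, U, T → S (letters move back 1 place in the alphabet).
Second component goes 1, 3, 9, 27, 81 → 243 (×3 each step).
Putting it together: S-243.

S-243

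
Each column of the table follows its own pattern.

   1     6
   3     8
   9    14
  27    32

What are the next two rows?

First component: ×3 each step; 1, 3, 9, 27 → 81 → 243.
Second component: always 5 more than the first component, so 6, 8, 14, 32 → 86 → 248.
So the next two rows are 81  86 and 243  248.

81  86; 243  248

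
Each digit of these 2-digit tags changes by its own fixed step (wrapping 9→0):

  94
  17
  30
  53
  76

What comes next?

First digit goes 9, 1, 3, 5, 7 → 9 (+2 each step, mod 10).
Second digit — +3 each step, mod 10: 4, 7, 0, 3, 6 → 9.
So the next tag is 99.

99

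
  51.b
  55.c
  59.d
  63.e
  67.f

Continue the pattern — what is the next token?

71.g

For the first component, +4 each step: 51, 55, 59, 63, 67 → 71.
For the letter, letters move forward 1 place in the alphabet: b, c, d, e, f → g.
So the next token is 71.g.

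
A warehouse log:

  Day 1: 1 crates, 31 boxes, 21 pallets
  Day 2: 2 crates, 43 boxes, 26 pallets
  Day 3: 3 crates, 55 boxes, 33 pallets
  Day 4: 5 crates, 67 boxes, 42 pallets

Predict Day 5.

8 crates, 79 boxes, 53 pallets

Crates: each term is the sum of the two before it; 1, 2, 3, 5 → 8.
Boxes: +12 each step, so 31, 43, 55, 67 → 79.
For the pallets, differences are 5, 7, 9, … (increasing by 2 each time): 21, 26, 33, 42 → 53.
Putting it together: 8 crates, 79 boxes, 53 pallets.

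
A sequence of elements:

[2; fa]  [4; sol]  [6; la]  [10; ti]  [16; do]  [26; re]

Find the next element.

First slot goes 2, 4, 6, 10, 16, 26 → 42 (each term is the sum of the two before it).
Note goes fa, sol, la, ti, do, re → mi (runs through the solfège scale do→ti).
Combining the parts gives [42; mi].

[42; mi]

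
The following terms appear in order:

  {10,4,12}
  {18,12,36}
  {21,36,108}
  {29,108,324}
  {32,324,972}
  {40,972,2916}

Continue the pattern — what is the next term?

{43,2916,8748}

First coordinate: alternating steps +8, +3, +8, +3, …; 10, 18, 21, 29, 32, 40 → 43.
Second coordinate goes 4, 12, 36, 108, 324, 972 → 2916 (×3 each step).
Third coordinate: 12, 36, 108, 324, 972, 2916 → 8748 (always 3 × the second coordinate).
So the next term is {43,2916,8748}.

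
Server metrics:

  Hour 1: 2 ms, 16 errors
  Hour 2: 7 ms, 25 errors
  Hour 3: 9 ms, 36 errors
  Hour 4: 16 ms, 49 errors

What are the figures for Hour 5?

25 ms, 64 errors

Ms: 2, 7, 9, 16 → 25 (each term is the sum of the two before it).
For the errors, perfect squares: 4², 5², 6², …: 16, 25, 36, 49 → 64.
So the next row is 25 ms, 64 errors.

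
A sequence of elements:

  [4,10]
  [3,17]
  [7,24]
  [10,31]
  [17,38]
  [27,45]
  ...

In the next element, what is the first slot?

First slot — each term is the sum of the two before it: 4, 3, 7, 10, 17, 27 → 44.

44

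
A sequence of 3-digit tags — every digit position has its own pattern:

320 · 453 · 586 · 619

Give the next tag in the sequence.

742

First digit: +1 each step, mod 10; 3, 4, 5, 6 → 7.
Second digit: +3 each step, mod 10, so 2, 5, 8, 1 → 4.
Third digit — +3 each step, mod 10: 0, 3, 6, 9 → 2.
So the next tag is 742.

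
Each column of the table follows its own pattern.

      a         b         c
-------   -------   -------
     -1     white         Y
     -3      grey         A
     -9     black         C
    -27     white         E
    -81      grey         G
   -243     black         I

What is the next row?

Column a: -1, -3, -9, -27, -81, -243 → -729 (×3 each step).
Column b: white, grey, black, white, grey, black → white (repeats white → grey → black).
For the column c, letters move forward 2 places in the alphabet, wrapping Z→A: Y, A, C, E, G, I → K.
Combining the parts gives -729  white  K.

-729  white  K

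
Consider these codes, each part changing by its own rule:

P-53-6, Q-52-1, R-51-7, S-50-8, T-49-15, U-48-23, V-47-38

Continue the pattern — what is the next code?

For the letter, letters move forward 1 place in the alphabet: P, Q, R, S, T, U, V → W.
Second component: −1 each step, so 53, 52, 51, 50, 49, 48, 47 → 46.
Third component: each term is the sum of the two before it; 6, 1, 7, 8, 15, 23, 38 → 61.
So the next code is W-46-61.

W-46-61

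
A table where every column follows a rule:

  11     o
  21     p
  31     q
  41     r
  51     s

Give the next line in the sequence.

61  t

First component: +10 each step, so 11, 21, 31, 41, 51 → 61.
Letter: o, p, q, r, s → t (letters move forward 1 place in the alphabet).
Putting it together: 61  t.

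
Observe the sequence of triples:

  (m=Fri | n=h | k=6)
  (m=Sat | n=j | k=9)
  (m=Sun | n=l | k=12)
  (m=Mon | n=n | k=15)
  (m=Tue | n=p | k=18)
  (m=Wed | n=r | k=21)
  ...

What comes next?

(m=Thu | n=t | k=24)

M: Fri, Sat, Sun, Mon, Tue, Wed → Thu (runs through the weekdays Mon→Sun).
N goes h, j, l, n, p, r → t (letters move forward 2 places in the alphabet).
K: +3 each step; 6, 9, 12, 15, 18, 21 → 24.
Putting it together: (m=Thu | n=t | k=24).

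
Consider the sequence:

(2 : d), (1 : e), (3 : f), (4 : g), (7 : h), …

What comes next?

(11 : i)

First coordinate — each term is the sum of the two before it: 2, 1, 3, 4, 7 → 11.
Letter: letters move forward 1 place in the alphabet, so d, e, f, g, h → i.
Putting it together: (11 : i).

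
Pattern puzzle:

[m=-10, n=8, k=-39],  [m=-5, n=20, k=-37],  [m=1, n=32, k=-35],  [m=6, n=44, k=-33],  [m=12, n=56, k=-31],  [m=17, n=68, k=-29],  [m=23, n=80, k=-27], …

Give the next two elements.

[m=28, n=92, k=-25], [m=34, n=104, k=-23]

M: -10, -5, 1, 6, 12, 17, 23 → 28 → 34 (alternating steps +5, +6, +5, +6, …).
N: +12 each step, so 8, 20, 32, 44, 56, 68, 80 → 92 → 104.
K goes -39, -37, -35, -33, -31, -29, -27 → -25 → -23 (+2 each step).
So the next two elements are [m=28, n=92, k=-25] and [m=34, n=104, k=-23].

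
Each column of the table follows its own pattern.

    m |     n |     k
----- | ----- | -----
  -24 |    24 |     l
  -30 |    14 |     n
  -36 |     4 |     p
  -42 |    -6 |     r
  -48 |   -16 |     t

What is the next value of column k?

v

Column k — letters move forward 2 places in the alphabet: l, n, p, r, t → v.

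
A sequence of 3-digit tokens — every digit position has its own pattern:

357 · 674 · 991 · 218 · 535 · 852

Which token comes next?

179

For the first digit, +3 each step, mod 10: 3, 6, 9, 2, 5, 8 → 1.
Second digit: 5, 7, 9, 1, 3, 5 → 7 (+2 each step, mod 10).
Third digit: −3 each step, mod 10; 7, 4, 1, 8, 5, 2 → 9.
So the next token is 179.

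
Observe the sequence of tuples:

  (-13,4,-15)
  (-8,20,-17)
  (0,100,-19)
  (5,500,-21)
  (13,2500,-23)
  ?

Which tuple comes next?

(18,12500,-25)

First coordinate — alternating steps +5, +8, +5, +8, …: -13, -8, 0, 5, 13 → 18.
Second coordinate: ×5 each step; 4, 20, 100, 500, 2500 → 12500.
Third coordinate: −2 each step, so -15, -17, -19, -21, -23 → -25.
Combining the parts gives (18,12500,-25).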